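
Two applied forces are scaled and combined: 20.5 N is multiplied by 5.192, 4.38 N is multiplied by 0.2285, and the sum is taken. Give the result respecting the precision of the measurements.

20.5 × 5.192 = 106.436 → 106 N (3 s.f., last digit at the 10^0 place).
4.38 × 0.2285 = 1.00083 → 1.00 N (3 s.f., last digit at the 10^-2 place).
Sum: 107.43683 N; keep the coarser place, 10^0.
Result: 107 N.

107 N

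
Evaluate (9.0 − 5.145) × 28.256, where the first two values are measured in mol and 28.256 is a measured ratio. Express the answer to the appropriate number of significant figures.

1.1 × 10² mol

9.0 mol − 5.145 mol = 3.855 mol; the difference is limited to 1 decimal place (2 s.f.).
Carrying full precision, 3.855 × 28.256 = 108.92688 mol; 28.256 has 5 s.f., so the result keeps min(2, 5) = 2 s.f.
Rounded to 2 significant figures: 1.1 × 10² mol.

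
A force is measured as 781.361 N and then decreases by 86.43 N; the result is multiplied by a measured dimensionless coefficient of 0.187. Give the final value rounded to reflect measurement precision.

781.361 N − 86.43 N = 694.931 N; the difference is limited to 2 decimal places (5 s.f.).
Carrying full precision, 694.931 × 0.187 = 129.952097 N; 0.187 has 3 s.f., so the result keeps min(5, 3) = 3 s.f.
Rounded to 3 significant figures: 130. N.

130. N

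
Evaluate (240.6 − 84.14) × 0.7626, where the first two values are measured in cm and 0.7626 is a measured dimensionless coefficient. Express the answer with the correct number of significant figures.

240.6 cm − 84.14 cm = 156.46 cm; the difference is limited to 1 decimal place (4 s.f.).
Carrying full precision, 156.46 × 0.7626 = 119.316396 cm; 0.7626 has 4 s.f., so the result keeps min(4, 4) = 4 s.f.
Rounded to 4 significant figures: 1.193 × 10^2 cm.

1.193 × 10^2 cm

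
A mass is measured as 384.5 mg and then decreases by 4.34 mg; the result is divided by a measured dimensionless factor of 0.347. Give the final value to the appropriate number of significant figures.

1.10 × 10^3 mg

384.5 mg − 4.34 mg = 380.16 mg; the difference is limited to 1 decimal place (4 s.f.).
Carrying full precision, 380.16 ÷ 0.347 = 1095.56195965… mg; 0.347 has 3 s.f., so the result keeps min(4, 3) = 3 s.f.
Rounded to 3 significant figures: 1.10 × 10^3 mg.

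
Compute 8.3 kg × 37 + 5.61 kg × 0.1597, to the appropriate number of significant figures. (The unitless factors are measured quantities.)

3.1 × 10^2 kg

8.3 × 37 = 307.1 → 3.1 × 10^2 kg (2 s.f., last digit at the 10^1 place).
5.61 × 0.1597 = 0.895917 → 0.896 kg (3 s.f., last digit at the 10^-3 place).
Sum: 307.995917 kg; keep the coarser place, 10^1.
Result: 3.1 × 10^2 kg.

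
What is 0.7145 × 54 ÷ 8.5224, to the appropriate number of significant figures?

0.7145 × 54 ÷ 8.5224 = 4.52724584624…
Multiplication/division keeps the fewest significant figures: 0.7145 → 4 s.f., 54 → 2 s.f., 8.5224 → 5 s.f.; limit is 2.
Rounded to 2 significant figures: 4.5.

4.5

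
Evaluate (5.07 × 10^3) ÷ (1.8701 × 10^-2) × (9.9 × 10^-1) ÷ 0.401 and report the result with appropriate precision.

(5.07 × 10^3) ÷ (1.8701 × 10^-2) × (9.9 × 10^-1) ÷ 0.401 = 669320.229185…
Multiplication/division keeps the fewest significant figures: 5.07 × 10^3 → 3 s.f., 1.8701 × 10^-2 → 5 s.f., 9.9 × 10^-1 → 2 s.f., 0.401 → 3 s.f.; limit is 2.
Rounded to 2 significant figures: 6.7 × 10^5.

6.7 × 10^5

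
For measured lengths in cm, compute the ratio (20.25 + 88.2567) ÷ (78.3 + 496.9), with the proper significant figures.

20.25 + 88.2567 = 108.5067, limited to 2 d.p. → 5 s.f.; 78.3 + 496.9 = 575.2, limited to 1 d.p. → 4 s.f.
Carrying full precision, 108.5067 ÷ 575.2 = 0.188641689847…; keep min(5, 4) = 4 s.f.
Rounded to 4 significant figures: 0.1886.

0.1886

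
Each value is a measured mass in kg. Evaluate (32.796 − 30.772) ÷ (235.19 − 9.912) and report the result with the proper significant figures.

0.008984

32.796 − 30.772 = 2.024, limited to 3 d.p. → 4 s.f.; 235.19 − 9.912 = 225.278, limited to 2 d.p. → 5 s.f.
Carrying full precision, 2.024 ÷ 225.278 = 0.00898445476256…; keep min(4, 5) = 4 s.f.
Rounded to 4 significant figures: 0.008984.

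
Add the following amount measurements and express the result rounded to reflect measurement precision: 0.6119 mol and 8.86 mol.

0.6119 mol + 8.86 mol = 9.4719 mol.
Addition/subtraction keeps the fewest decimal places: 0.6119 → 4 decimal places, 8.86 → 2 decimal places; limit is 2.
Rounded to 2 decimal places: 9.47 mol.

9.47 mol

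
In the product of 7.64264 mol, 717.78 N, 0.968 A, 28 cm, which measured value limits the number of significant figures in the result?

7.64264 mol → 6 s.f.; 717.78 N → 5 s.f.; 0.968 A → 3 s.f.; 28 cm → 2 s.f.
The fewest is 2 significant figures, from 28 cm.

28 cm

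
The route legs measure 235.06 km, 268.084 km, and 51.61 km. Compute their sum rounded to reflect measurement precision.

235.06 km + 268.084 km + 51.61 km = 554.754 km.
Addition/subtraction keeps the fewest decimal places: 235.06 → 2 decimal places, 268.084 → 3 decimal places, 51.61 → 2 decimal places; limit is 2.
Rounded to 2 decimal places: 5.5475 × 10² km.

5.5475 × 10² km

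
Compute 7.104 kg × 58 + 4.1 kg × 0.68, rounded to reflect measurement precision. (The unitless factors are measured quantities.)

7.104 × 58 = 412.032 → 4.1 × 10^2 kg (2 s.f., last digit at the 10^1 place).
4.1 × 0.68 = 2.788 → 2.8 kg (2 s.f., last digit at the 10^-1 place).
Sum: 414.82 kg; keep the coarser place, 10^1.
Result: 4.1 × 10^2 kg.

4.1 × 10^2 kg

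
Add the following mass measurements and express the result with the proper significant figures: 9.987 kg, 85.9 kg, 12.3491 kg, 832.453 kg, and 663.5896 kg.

9.987 kg + 85.9 kg + 12.3491 kg + 832.453 kg + 663.5896 kg = 1604.2787 kg.
Addition/subtraction keeps the fewest decimal places: 9.987 → 3 decimal places, 85.9 → 1 decimal place, 12.3491 → 4 decimal places, 832.453 → 3 decimal places, 663.5896 → 4 decimal places; limit is 1.
Rounded to 1 decimal place: 1604.3 kg.

1604.3 kg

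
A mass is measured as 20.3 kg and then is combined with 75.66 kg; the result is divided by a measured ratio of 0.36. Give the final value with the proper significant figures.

2.7 × 10² kg

20.3 kg + 75.66 kg = 95.96 kg; the sum is limited to 1 decimal place (3 s.f.).
Carrying full precision, 95.96 ÷ 0.36 = 266.555555556… kg; 0.36 has 2 s.f., so the result keeps min(3, 2) = 2 s.f.
Rounded to 2 significant figures: 2.7 × 10² kg.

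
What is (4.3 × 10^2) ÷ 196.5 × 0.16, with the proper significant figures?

0.35

(4.3 × 10^2) ÷ 196.5 × 0.16 = 0.350127226463…
Multiplication/division keeps the fewest significant figures: 4.3 × 10^2 → 2 s.f., 196.5 → 4 s.f., 0.16 → 2 s.f.; limit is 2.
Rounded to 2 significant figures: 0.35.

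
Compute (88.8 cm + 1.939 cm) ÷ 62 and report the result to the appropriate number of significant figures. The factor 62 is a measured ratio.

1.5 cm

88.8 cm + 1.939 cm = 90.739 cm; the sum is limited to 1 decimal place (3 s.f.).
Carrying full precision, 90.739 ÷ 62 = 1.46353225806… cm; 62 has 2 s.f., so the result keeps min(3, 2) = 2 s.f.
Rounded to 2 significant figures: 1.5 cm.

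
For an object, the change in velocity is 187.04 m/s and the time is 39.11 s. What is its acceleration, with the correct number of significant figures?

acceleration = 187.04 m/s ÷ 39.11 s = 4.78240859115… m/s².
187.04 has 5 significant figures; 39.11 has 4.
Division/multiplication keeps the fewest: 4 significant figures.
Rounded: 4.782 m/s².

4.782 m/s²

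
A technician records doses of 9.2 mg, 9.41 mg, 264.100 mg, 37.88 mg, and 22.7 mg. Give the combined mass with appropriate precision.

343.3 mg

9.2 mg + 9.41 mg + 264.100 mg + 37.88 mg + 22.7 mg = 343.290 mg.
Addition/subtraction keeps the fewest decimal places: 9.2 → 1 decimal place, 9.41 → 2 decimal places, 264.100 → 3 decimal places, 37.88 → 2 decimal places, 22.7 → 1 decimal place; limit is 1.
Rounded to 1 decimal place: 343.3 mg.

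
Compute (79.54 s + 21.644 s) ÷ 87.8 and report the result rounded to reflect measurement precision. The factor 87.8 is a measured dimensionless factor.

1.15 s

79.54 s + 21.644 s = 101.184 s; the sum is limited to 2 decimal places (5 s.f.).
Carrying full precision, 101.184 ÷ 87.8 = 1.15243735763… s; 87.8 has 3 s.f., so the result keeps min(5, 3) = 3 s.f.
Rounded to 3 significant figures: 1.15 s.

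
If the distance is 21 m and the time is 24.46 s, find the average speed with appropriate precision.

average speed = 21 m ÷ 24.46 s = 0.858544562551… m/s.
21 has 2 significant figures; 24.46 has 4.
Division/multiplication keeps the fewest: 2 significant figures.
Rounded: 0.86 m/s.

0.86 m/s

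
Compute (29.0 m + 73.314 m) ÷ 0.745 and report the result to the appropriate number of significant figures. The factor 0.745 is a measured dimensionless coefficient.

137 m

29.0 m + 73.314 m = 102.314 m; the sum is limited to 1 decimal place (4 s.f.).
Carrying full precision, 102.314 ÷ 0.745 = 137.334228188… m; 0.745 has 3 s.f., so the result keeps min(4, 3) = 3 s.f.
Rounded to 3 significant figures: 137 m.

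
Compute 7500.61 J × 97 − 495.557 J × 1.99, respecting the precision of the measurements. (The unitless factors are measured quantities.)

7.3 × 10^5 J

7500.61 × 97 = 727559.17 → 7.3 × 10^5 J (2 s.f., last digit at the 10^4 place).
495.557 × 1.99 = 986.15843 → 9.86 × 10^2 J (3 s.f., last digit at the 10^0 place).
Difference: 726573.01157 J; keep the coarser place, 10^4.
Result: 7.3 × 10^5 J.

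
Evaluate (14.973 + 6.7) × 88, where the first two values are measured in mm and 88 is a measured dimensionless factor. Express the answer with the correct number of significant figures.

1.9 × 10^3 mm

14.973 mm + 6.7 mm = 21.673 mm; the sum is limited to 1 decimal place (3 s.f.).
Carrying full precision, 21.673 × 88 = 1907.224 mm; 88 has 2 s.f., so the result keeps min(3, 2) = 2 s.f.
Rounded to 2 significant figures: 1.9 × 10^3 mm.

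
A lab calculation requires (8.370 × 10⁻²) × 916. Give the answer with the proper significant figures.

(8.370 × 10⁻²) × 916 = 76.6692
Multiplication/division keeps the fewest significant figures: 8.370 × 10⁻² → 4 s.f., 916 → 3 s.f.; limit is 3.
Rounded to 3 significant figures: 76.7.

76.7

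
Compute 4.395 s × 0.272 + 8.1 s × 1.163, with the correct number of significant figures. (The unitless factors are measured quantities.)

4.395 × 0.272 = 1.19544 → 1.20 s (3 s.f., last digit at the 10^-2 place).
8.1 × 1.163 = 9.4203 → 9.4 s (2 s.f., last digit at the 10^-1 place).
Sum: 10.61574 s; keep the coarser place, 10^-1.
Result: 10.6 s.

10.6 s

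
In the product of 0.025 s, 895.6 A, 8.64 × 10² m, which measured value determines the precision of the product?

0.025 s → 2 s.f.; 895.6 A → 4 s.f.; 8.64 × 10² m → 3 s.f.
The fewest is 2 significant figures, from 0.025 s.

0.025 s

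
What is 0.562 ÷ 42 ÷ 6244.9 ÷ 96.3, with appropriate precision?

0.562 ÷ 42 ÷ 6244.9 ÷ 96.3 = 2.22502681706 × 10^-8…
Multiplication/division keeps the fewest significant figures: 0.562 → 3 s.f., 42 → 2 s.f., 6244.9 → 5 s.f., 96.3 → 3 s.f.; limit is 2.
Rounded to 2 significant figures: 2.2 × 10⁻⁸.

2.2 × 10⁻⁸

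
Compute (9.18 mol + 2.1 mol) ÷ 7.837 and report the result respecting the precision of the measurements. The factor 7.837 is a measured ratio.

9.18 mol + 2.1 mol = 11.28 mol; the sum is limited to 1 decimal place (3 s.f.).
Carrying full precision, 11.28 ÷ 7.837 = 1.43932627281… mol; 7.837 has 4 s.f., so the result keeps min(3, 4) = 3 s.f.
Rounded to 3 significant figures: 1.44 mol.

1.44 mol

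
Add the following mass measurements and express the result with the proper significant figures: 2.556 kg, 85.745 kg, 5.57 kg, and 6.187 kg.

2.556 kg + 85.745 kg + 5.57 kg + 6.187 kg = 100.058 kg.
Addition/subtraction keeps the fewest decimal places: 2.556 → 3 decimal places, 85.745 → 3 decimal places, 5.57 → 2 decimal places, 6.187 → 3 decimal places; limit is 2.
Rounded to 2 decimal places: 100.06 kg.

100.06 kg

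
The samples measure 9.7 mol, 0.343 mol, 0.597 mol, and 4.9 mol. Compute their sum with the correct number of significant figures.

15.5 mol

9.7 mol + 0.343 mol + 0.597 mol + 4.9 mol = 15.540 mol.
Addition/subtraction keeps the fewest decimal places: 9.7 → 1 decimal place, 0.343 → 3 decimal places, 0.597 → 3 decimal places, 4.9 → 1 decimal place; limit is 1.
Rounded to 1 decimal place: 15.5 mol.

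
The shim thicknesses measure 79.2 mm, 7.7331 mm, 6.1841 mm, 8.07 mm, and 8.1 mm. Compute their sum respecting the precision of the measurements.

79.2 mm + 7.7331 mm + 6.1841 mm + 8.07 mm + 8.1 mm = 109.2872 mm.
Addition/subtraction keeps the fewest decimal places: 79.2 → 1 decimal place, 7.7331 → 4 decimal places, 6.1841 → 4 decimal places, 8.07 → 2 decimal places, 8.1 → 1 decimal place; limit is 1.
Rounded to 1 decimal place: 109.3 mm.

109.3 mm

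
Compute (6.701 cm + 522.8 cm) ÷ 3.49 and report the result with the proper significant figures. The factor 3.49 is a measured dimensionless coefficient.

6.701 cm + 522.8 cm = 529.501 cm; the sum is limited to 1 decimal place (4 s.f.).
Carrying full precision, 529.501 ÷ 3.49 = 151.719484241… cm; 3.49 has 3 s.f., so the result keeps min(4, 3) = 3 s.f.
Rounded to 3 significant figures: 152 cm.

152 cm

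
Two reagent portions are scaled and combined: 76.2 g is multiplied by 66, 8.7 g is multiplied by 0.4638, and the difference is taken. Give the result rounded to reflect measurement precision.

5.0 × 10³ g

76.2 × 66 = 5029.2 → 5.0 × 10³ g (2 s.f., last digit at the 10^2 place).
8.7 × 0.4638 = 4.03506 → 4.0 g (2 s.f., last digit at the 10^-1 place).
Difference: 5025.16494 g; keep the coarser place, 10^2.
Result: 5.0 × 10³ g.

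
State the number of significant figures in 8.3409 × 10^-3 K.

8.3409 × 10^-3: in scientific notation every digit of the coefficient is significant.

5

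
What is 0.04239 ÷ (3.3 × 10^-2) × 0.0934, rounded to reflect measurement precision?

0.04239 ÷ (3.3 × 10^-2) × 0.0934 = 0.119976545455…
Multiplication/division keeps the fewest significant figures: 0.04239 → 4 s.f., 3.3 × 10^-2 → 2 s.f., 0.0934 → 3 s.f.; limit is 2.
Rounded to 2 significant figures: 0.12.

0.12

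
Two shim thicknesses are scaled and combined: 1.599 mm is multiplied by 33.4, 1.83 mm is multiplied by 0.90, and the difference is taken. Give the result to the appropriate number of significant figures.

51.8 mm

1.599 × 33.4 = 53.4066 → 53.4 mm (3 s.f., last digit at the 10^-1 place).
1.83 × 0.90 = 1.647 → 1.6 mm (2 s.f., last digit at the 10^-1 place).
Difference: 51.7596 mm; keep the coarser place, 10^-1.
Result: 51.8 mm.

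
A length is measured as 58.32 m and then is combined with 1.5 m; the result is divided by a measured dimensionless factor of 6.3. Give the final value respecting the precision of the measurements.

9.5 m

58.32 m + 1.5 m = 59.82 m; the sum is limited to 1 decimal place (3 s.f.).
Carrying full precision, 59.82 ÷ 6.3 = 9.49523809524… m; 6.3 has 2 s.f., so the result keeps min(3, 2) = 2 s.f.
Rounded to 2 significant figures: 9.5 m.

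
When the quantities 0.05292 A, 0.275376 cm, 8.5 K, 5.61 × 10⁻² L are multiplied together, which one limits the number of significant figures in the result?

0.05292 A → 4 s.f.; 0.275376 cm → 6 s.f.; 8.5 K → 2 s.f.; 5.61 × 10⁻² L → 3 s.f.
The fewest is 2 significant figures, from 8.5 K.

8.5 K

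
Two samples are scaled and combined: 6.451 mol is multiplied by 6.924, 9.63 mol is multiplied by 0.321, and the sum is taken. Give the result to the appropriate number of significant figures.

47.76 mol

6.451 × 6.924 = 44.666724 → 44.67 mol (4 s.f., last digit at the 10^-2 place).
9.63 × 0.321 = 3.09123 → 3.09 mol (3 s.f., last digit at the 10^-2 place).
Sum: 47.757954 mol; keep the coarser place, 10^-2.
Result: 47.76 mol.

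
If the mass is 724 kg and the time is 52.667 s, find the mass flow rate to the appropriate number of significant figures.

13.7 kg/s

mass flow rate = 724 kg ÷ 52.667 s = 13.7467484383… kg/s.
724 has 3 significant figures; 52.667 has 5.
Division/multiplication keeps the fewest: 3 significant figures.
Rounded: 13.7 kg/s.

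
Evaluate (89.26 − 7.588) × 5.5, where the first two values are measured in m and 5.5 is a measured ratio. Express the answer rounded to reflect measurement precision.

89.26 m − 7.588 m = 81.672 m; the difference is limited to 2 decimal places (4 s.f.).
Carrying full precision, 81.672 × 5.5 = 449.196 m; 5.5 has 2 s.f., so the result keeps min(4, 2) = 2 s.f.
Rounded to 2 significant figures: 4.5 × 10^2 m.

4.5 × 10^2 m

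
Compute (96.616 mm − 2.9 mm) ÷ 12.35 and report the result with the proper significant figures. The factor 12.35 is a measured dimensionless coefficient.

96.616 mm − 2.9 mm = 93.716 mm; the difference is limited to 1 decimal place (3 s.f.).
Carrying full precision, 93.716 ÷ 12.35 = 7.58834008097… mm; 12.35 has 4 s.f., so the result keeps min(3, 4) = 3 s.f.
Rounded to 3 significant figures: 7.59 mm.

7.59 mm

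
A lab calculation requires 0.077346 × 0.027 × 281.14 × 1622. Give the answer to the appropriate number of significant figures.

0.077346 × 0.027 × 281.14 × 1622 = 952.302914145…
Multiplication/division keeps the fewest significant figures: 0.077346 → 5 s.f., 0.027 → 2 s.f., 281.14 → 5 s.f., 1622 → 4 s.f.; limit is 2.
Rounded to 2 significant figures: 9.5 × 10².

9.5 × 10²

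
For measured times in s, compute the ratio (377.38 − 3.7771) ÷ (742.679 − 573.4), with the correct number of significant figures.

2.207

377.38 − 3.7771 = 373.6029, limited to 2 d.p. → 5 s.f.; 742.679 − 573.4 = 169.279, limited to 1 d.p. → 4 s.f.
Carrying full precision, 373.6029 ÷ 169.279 = 2.20702449802…; keep min(5, 4) = 4 s.f.
Rounded to 4 significant figures: 2.207.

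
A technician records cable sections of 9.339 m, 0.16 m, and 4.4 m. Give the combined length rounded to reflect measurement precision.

9.339 m + 0.16 m + 4.4 m = 13.899 m.
Addition/subtraction keeps the fewest decimal places: 9.339 → 3 decimal places, 0.16 → 2 decimal places, 4.4 → 1 decimal place; limit is 1.
Rounded to 1 decimal place: 13.9 m.

13.9 m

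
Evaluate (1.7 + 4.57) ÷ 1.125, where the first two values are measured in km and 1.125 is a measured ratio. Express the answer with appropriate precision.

1.7 km + 4.57 km = 6.27 km; the sum is limited to 1 decimal place (2 s.f.).
Carrying full precision, 6.27 ÷ 1.125 = 5.57333333333… km; 1.125 has 4 s.f., so the result keeps min(2, 4) = 2 s.f.
Rounded to 2 significant figures: 5.6 km.

5.6 km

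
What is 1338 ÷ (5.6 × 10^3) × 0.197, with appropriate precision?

0.047

1338 ÷ (5.6 × 10^3) × 0.197 = 0.0470689285714…
Multiplication/division keeps the fewest significant figures: 1338 → 4 s.f., 5.6 × 10^3 → 2 s.f., 0.197 → 3 s.f.; limit is 2.
Rounded to 2 significant figures: 0.047.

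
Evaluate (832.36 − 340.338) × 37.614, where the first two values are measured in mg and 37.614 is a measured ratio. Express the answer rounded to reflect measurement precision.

18507 mg

832.36 mg − 340.338 mg = 492.022 mg; the difference is limited to 2 decimal places (5 s.f.).
Carrying full precision, 492.022 × 37.614 = 18506.915508 mg; 37.614 has 5 s.f., so the result keeps min(5, 5) = 5 s.f.
Rounded to 5 significant figures: 18507 mg.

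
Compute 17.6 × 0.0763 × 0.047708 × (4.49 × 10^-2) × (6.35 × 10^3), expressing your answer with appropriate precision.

18.3

17.6 × 0.0763 × 0.047708 × (4.49 × 10^-2) × (6.35 × 10^3) = 18.2662115301…
Multiplication/division keeps the fewest significant figures: 17.6 → 3 s.f., 0.0763 → 3 s.f., 0.047708 → 5 s.f., 4.49 × 10^-2 → 3 s.f., 6.35 × 10^3 → 3 s.f.; limit is 3.
Rounded to 3 significant figures: 18.3.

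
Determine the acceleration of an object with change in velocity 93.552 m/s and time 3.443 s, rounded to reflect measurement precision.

27.17 m/s²

acceleration = 93.552 m/s ÷ 3.443 s = 27.1716526285… m/s².
93.552 has 5 significant figures; 3.443 has 4.
Division/multiplication keeps the fewest: 4 significant figures.
Rounded: 27.17 m/s².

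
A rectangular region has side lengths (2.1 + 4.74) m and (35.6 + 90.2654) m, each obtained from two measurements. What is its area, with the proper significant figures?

2.1 + 4.74 = 6.84, limited to 1 d.p. → 2 s.f.; 35.6 + 90.2654 = 125.8654, limited to 1 d.p. → 4 s.f.
Carrying full precision, 6.84 × 125.8654 = 860.919336; keep min(2, 4) = 2 s.f.
Rounded to 2 significant figures: 8.6 × 10² m².

8.6 × 10² m²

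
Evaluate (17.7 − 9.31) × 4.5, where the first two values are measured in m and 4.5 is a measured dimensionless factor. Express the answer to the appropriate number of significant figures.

38 m

17.7 m − 9.31 m = 8.39 m; the difference is limited to 1 decimal place (2 s.f.).
Carrying full precision, 8.39 × 4.5 = 37.755 m; 4.5 has 2 s.f., so the result keeps min(2, 2) = 2 s.f.
Rounded to 2 significant figures: 38 m.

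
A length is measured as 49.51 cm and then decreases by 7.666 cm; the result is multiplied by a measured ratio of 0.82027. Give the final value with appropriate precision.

49.51 cm − 7.666 cm = 41.844 cm; the difference is limited to 2 decimal places (4 s.f.).
Carrying full precision, 41.844 × 0.82027 = 34.32337788 cm; 0.82027 has 5 s.f., so the result keeps min(4, 5) = 4 s.f.
Rounded to 4 significant figures: 34.32 cm.

34.32 cm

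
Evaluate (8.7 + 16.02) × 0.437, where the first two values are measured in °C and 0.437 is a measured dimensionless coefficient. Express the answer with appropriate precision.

10.8 °C

8.7 °C + 16.02 °C = 24.72 °C; the sum is limited to 1 decimal place (3 s.f.).
Carrying full precision, 24.72 × 0.437 = 10.80264 °C; 0.437 has 3 s.f., so the result keeps min(3, 3) = 3 s.f.
Rounded to 3 significant figures: 10.8 °C.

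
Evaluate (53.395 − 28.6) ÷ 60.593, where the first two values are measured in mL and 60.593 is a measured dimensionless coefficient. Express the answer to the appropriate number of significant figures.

53.395 mL − 28.6 mL = 24.795 mL; the difference is limited to 1 decimal place (3 s.f.).
Carrying full precision, 24.795 ÷ 60.593 = 0.409205683825… mL; 60.593 has 5 s.f., so the result keeps min(3, 5) = 3 s.f.
Rounded to 3 significant figures: 0.409 mL.

0.409 mL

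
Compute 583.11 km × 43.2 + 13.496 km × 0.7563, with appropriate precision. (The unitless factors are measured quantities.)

2.52 × 10^4 km

583.11 × 43.2 = 25190.352 → 2.52 × 10^4 km (3 s.f., last digit at the 10^2 place).
13.496 × 0.7563 = 10.2070248 → 10.21 km (4 s.f., last digit at the 10^-2 place).
Sum: 25200.5590248 km; keep the coarser place, 10^2.
Result: 2.52 × 10^4 km.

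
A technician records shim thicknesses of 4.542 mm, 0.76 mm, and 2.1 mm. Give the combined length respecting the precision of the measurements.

4.542 mm + 0.76 mm + 2.1 mm = 7.402 mm.
Addition/subtraction keeps the fewest decimal places: 4.542 → 3 decimal places, 0.76 → 2 decimal places, 2.1 → 1 decimal place; limit is 1.
Rounded to 1 decimal place: 7.4 mm.

7.4 mm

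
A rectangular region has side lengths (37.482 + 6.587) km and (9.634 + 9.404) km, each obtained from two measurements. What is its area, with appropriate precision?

37.482 + 6.587 = 44.069, limited to 3 d.p. → 5 s.f.; 9.634 + 9.404 = 19.038, limited to 3 d.p. → 5 s.f.
Carrying full precision, 44.069 × 19.038 = 838.985622; keep min(5, 5) = 5 s.f.
Rounded to 5 significant figures: 838.99 km².

838.99 km²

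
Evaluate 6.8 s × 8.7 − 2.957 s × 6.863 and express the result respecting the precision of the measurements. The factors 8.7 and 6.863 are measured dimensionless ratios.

39 s

6.8 × 8.7 = 59.16 → 59 s (2 s.f., last digit at the 10^0 place).
2.957 × 6.863 = 20.293891 → 20.29 s (4 s.f., last digit at the 10^-2 place).
Difference: 38.866109 s; keep the coarser place, 10^0.
Result: 39 s.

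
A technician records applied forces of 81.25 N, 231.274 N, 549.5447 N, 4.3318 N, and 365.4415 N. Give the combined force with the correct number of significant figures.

81.25 N + 231.274 N + 549.5447 N + 4.3318 N + 365.4415 N = 1231.8420 N.
Addition/subtraction keeps the fewest decimal places: 81.25 → 2 decimal places, 231.274 → 3 decimal places, 549.5447 → 4 decimal places, 4.3318 → 4 decimal places, 365.4415 → 4 decimal places; limit is 2.
Rounded to 2 decimal places: 1231.84 N.

1231.84 N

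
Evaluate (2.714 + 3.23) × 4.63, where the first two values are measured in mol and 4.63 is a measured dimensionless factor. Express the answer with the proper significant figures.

27.5 mol

2.714 mol + 3.23 mol = 5.944 mol; the sum is limited to 2 decimal places (3 s.f.).
Carrying full precision, 5.944 × 4.63 = 27.52072 mol; 4.63 has 3 s.f., so the result keeps min(3, 3) = 3 s.f.
Rounded to 3 significant figures: 27.5 mol.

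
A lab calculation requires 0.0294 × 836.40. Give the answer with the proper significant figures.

24.6

0.0294 × 836.40 = 24.59016
Multiplication/division keeps the fewest significant figures: 0.0294 → 3 s.f., 836.40 → 5 s.f.; limit is 3.
Rounded to 3 significant figures: 24.6.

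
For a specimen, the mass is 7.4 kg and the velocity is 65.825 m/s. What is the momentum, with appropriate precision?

momentum = 7.4 kg × 65.825 m/s = 487.105 kg·m/s.
7.4 has 2 significant figures; 65.825 has 5.
Division/multiplication keeps the fewest: 2 significant figures.
Rounded: 4.9 × 10² kg·m/s.

4.9 × 10² kg·m/s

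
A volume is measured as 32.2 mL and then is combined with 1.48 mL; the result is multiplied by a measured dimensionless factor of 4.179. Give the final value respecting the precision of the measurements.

141 mL

32.2 mL + 1.48 mL = 33.68 mL; the sum is limited to 1 decimal place (3 s.f.).
Carrying full precision, 33.68 × 4.179 = 140.74872 mL; 4.179 has 4 s.f., so the result keeps min(3, 4) = 3 s.f.
Rounded to 3 significant figures: 141 mL.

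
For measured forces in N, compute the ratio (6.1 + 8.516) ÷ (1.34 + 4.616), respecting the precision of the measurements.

6.1 + 8.516 = 14.616, limited to 1 d.p. → 3 s.f.; 1.34 + 4.616 = 5.956, limited to 2 d.p. → 3 s.f.
Carrying full precision, 14.616 ÷ 5.956 = 2.45399597045…; keep min(3, 3) = 3 s.f.
Rounded to 3 significant figures: 2.45.

2.45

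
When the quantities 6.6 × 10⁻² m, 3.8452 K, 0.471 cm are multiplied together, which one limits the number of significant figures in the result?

6.6 × 10⁻² m → 2 s.f.; 3.8452 K → 5 s.f.; 0.471 cm → 3 s.f.
The fewest is 2 significant figures, from 6.6 × 10⁻² m.

6.6 × 10⁻² m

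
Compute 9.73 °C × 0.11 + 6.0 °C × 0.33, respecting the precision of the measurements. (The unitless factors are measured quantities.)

9.73 × 0.11 = 1.0703 → 1.1 °C (2 s.f., last digit at the 10^-1 place).
6.0 × 0.33 = 1.98 → 2.0 °C (2 s.f., last digit at the 10^-1 place).
Sum: 3.0503 °C; keep the coarser place, 10^-1.
Result: 3.1 °C.

3.1 °C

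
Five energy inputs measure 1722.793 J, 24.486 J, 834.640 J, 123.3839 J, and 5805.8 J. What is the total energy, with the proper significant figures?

1722.793 J + 24.486 J + 834.640 J + 123.3839 J + 5805.8 J = 8511.1029 J.
Addition/subtraction keeps the fewest decimal places: 1722.793 → 3 decimal places, 24.486 → 3 decimal places, 834.640 → 3 decimal places, 123.3839 → 4 decimal places, 5805.8 → 1 decimal place; limit is 1.
Rounded to 1 decimal place: 8511.1 J.

8511.1 J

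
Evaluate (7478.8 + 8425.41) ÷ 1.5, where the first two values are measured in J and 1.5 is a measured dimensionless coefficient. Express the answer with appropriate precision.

1.1 × 10⁴ J

7478.8 J + 8425.41 J = 15904.21 J; the sum is limited to 1 decimal place (6 s.f.).
Carrying full precision, 15904.21 ÷ 1.5 = 10602.8066667… J; 1.5 has 2 s.f., so the result keeps min(6, 2) = 2 s.f.
Rounded to 2 significant figures: 1.1 × 10⁴ J.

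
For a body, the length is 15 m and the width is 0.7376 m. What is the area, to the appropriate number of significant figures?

11 m²

area = 15 m × 0.7376 m = 11.064 m².
15 has 2 significant figures; 0.7376 has 4.
Division/multiplication keeps the fewest: 2 significant figures.
Rounded: 11 m².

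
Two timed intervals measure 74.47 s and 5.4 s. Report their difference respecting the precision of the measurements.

69.1 s

74.47 s − 5.4 s = 69.07 s.
Addition/subtraction keeps the fewest decimal places: 74.47 → 2 decimal places, 5.4 → 1 decimal place; limit is 1.
Rounded to 1 decimal place: 69.1 s.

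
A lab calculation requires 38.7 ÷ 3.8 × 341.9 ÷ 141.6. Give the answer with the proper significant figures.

25

38.7 ÷ 3.8 × 341.9 ÷ 141.6 = 24.590265388…
Multiplication/division keeps the fewest significant figures: 38.7 → 3 s.f., 3.8 → 2 s.f., 341.9 → 4 s.f., 141.6 → 4 s.f.; limit is 2.
Rounded to 2 significant figures: 25.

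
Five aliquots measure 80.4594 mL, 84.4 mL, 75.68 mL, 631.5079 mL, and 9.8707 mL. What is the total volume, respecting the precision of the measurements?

881.9 mL

80.4594 mL + 84.4 mL + 75.68 mL + 631.5079 mL + 9.8707 mL = 881.9180 mL.
Addition/subtraction keeps the fewest decimal places: 80.4594 → 4 decimal places, 84.4 → 1 decimal place, 75.68 → 2 decimal places, 631.5079 → 4 decimal places, 9.8707 → 4 decimal places; limit is 1.
Rounded to 1 decimal place: 881.9 mL.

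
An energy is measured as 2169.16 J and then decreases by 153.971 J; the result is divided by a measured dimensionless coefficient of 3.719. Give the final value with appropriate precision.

541.9 J

2169.16 J − 153.971 J = 2015.189 J; the difference is limited to 2 decimal places (6 s.f.).
Carrying full precision, 2015.189 ÷ 3.719 = 541.863135251… J; 3.719 has 4 s.f., so the result keeps min(6, 4) = 4 s.f.
Rounded to 4 significant figures: 541.9 J.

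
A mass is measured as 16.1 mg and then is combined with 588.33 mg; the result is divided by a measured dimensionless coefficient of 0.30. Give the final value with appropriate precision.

16.1 mg + 588.33 mg = 604.43 mg; the sum is limited to 1 decimal place (4 s.f.).
Carrying full precision, 604.43 ÷ 0.30 = 2014.76666667… mg; 0.30 has 2 s.f., so the result keeps min(4, 2) = 2 s.f.
Rounded to 2 significant figures: 2.0 × 10^3 mg.

2.0 × 10^3 mg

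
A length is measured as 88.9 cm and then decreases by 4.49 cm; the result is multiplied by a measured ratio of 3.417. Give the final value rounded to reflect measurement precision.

288 cm

88.9 cm − 4.49 cm = 84.41 cm; the difference is limited to 1 decimal place (3 s.f.).
Carrying full precision, 84.41 × 3.417 = 288.42897 cm; 3.417 has 4 s.f., so the result keeps min(3, 4) = 3 s.f.
Rounded to 3 significant figures: 288 cm.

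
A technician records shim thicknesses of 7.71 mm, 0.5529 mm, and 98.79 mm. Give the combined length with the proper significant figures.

7.71 mm + 0.5529 mm + 98.79 mm = 107.0529 mm.
Addition/subtraction keeps the fewest decimal places: 7.71 → 2 decimal places, 0.5529 → 4 decimal places, 98.79 → 2 decimal places; limit is 2.
Rounded to 2 decimal places: 107.05 mm.

107.05 mm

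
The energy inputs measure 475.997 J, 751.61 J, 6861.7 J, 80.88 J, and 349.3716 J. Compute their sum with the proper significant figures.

475.997 J + 751.61 J + 6861.7 J + 80.88 J + 349.3716 J = 8519.5586 J.
Addition/subtraction keeps the fewest decimal places: 475.997 → 3 decimal places, 751.61 → 2 decimal places, 6861.7 → 1 decimal place, 80.88 → 2 decimal places, 349.3716 → 4 decimal places; limit is 1.
Rounded to 1 decimal place: 8519.6 J.

8519.6 J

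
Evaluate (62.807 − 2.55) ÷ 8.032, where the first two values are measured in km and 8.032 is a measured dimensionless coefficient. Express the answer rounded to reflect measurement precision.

62.807 km − 2.55 km = 60.257 km; the difference is limited to 2 decimal places (4 s.f.).
Carrying full precision, 60.257 ÷ 8.032 = 7.50211653386… km; 8.032 has 4 s.f., so the result keeps min(4, 4) = 4 s.f.
Rounded to 4 significant figures: 7.502 km.

7.502 km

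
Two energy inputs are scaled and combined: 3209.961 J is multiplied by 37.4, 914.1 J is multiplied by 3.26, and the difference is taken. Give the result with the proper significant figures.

1.17 × 10⁵ J

3209.961 × 37.4 = 120052.5414 → 1.20 × 10⁵ J (3 s.f., last digit at the 10^3 place).
914.1 × 3.26 = 2979.966 → 2.98 × 10³ J (3 s.f., last digit at the 10^1 place).
Difference: 117072.5754 J; keep the coarser place, 10^3.
Result: 1.17 × 10⁵ J.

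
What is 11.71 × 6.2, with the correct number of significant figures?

11.71 × 6.2 = 72.602
Multiplication/division keeps the fewest significant figures: 11.71 → 4 s.f., 6.2 → 2 s.f.; limit is 2.
Rounded to 2 significant figures: 73.

73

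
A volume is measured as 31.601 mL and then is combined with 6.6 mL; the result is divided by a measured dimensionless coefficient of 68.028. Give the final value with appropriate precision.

0.562 mL

31.601 mL + 6.6 mL = 38.201 mL; the sum is limited to 1 decimal place (3 s.f.).
Carrying full precision, 38.201 ÷ 68.028 = 0.561548186041… mL; 68.028 has 5 s.f., so the result keeps min(3, 5) = 3 s.f.
Rounded to 3 significant figures: 0.562 mL.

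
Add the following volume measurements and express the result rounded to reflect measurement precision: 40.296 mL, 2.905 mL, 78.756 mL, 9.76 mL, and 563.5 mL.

40.296 mL + 2.905 mL + 78.756 mL + 9.76 mL + 563.5 mL = 695.217 mL.
Addition/subtraction keeps the fewest decimal places: 40.296 → 3 decimal places, 2.905 → 3 decimal places, 78.756 → 3 decimal places, 9.76 → 2 decimal places, 563.5 → 1 decimal place; limit is 1.
Rounded to 1 decimal place: 695.2 mL.

695.2 mL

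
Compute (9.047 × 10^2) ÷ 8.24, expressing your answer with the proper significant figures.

(9.047 × 10^2) ÷ 8.24 = 109.79368932…
Multiplication/division keeps the fewest significant figures: 9.047 × 10^2 → 4 s.f., 8.24 → 3 s.f.; limit is 3.
Rounded to 3 significant figures: 110.

110.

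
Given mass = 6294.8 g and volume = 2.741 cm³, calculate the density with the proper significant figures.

2.297 × 10³ g/cm³

density = 6294.8 g ÷ 2.741 cm³ = 2296.53411164… g/cm³.
6294.8 has 5 significant figures; 2.741 has 4.
Division/multiplication keeps the fewest: 4 significant figures.
Rounded: 2.297 × 10³ g/cm³.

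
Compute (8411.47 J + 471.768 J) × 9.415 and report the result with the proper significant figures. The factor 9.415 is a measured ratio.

8.364 × 10⁴ J

8411.47 J + 471.768 J = 8883.238 J; the sum is limited to 2 decimal places (6 s.f.).
Carrying full precision, 8883.238 × 9.415 = 83635.68577 J; 9.415 has 4 s.f., so the result keeps min(6, 4) = 4 s.f.
Rounded to 4 significant figures: 8.364 × 10⁴ J.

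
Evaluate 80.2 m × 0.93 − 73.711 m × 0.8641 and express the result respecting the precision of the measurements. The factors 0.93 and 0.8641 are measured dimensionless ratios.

11 m

80.2 × 0.93 = 74.586 → 75 m (2 s.f., last digit at the 10^0 place).
73.711 × 0.8641 = 63.6936751 → 63.69 m (4 s.f., last digit at the 10^-2 place).
Difference: 10.8923249 m; keep the coarser place, 10^0.
Result: 11 m.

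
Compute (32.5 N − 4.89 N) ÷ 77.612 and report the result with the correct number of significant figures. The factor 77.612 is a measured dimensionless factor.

32.5 N − 4.89 N = 27.61 N; the difference is limited to 1 decimal place (3 s.f.).
Carrying full precision, 27.61 ÷ 77.612 = 0.35574395712… N; 77.612 has 5 s.f., so the result keeps min(3, 5) = 3 s.f.
Rounded to 3 significant figures: 3.56 × 10^-1 N.

3.56 × 10^-1 N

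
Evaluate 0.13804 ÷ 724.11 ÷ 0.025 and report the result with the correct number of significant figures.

0.13804 ÷ 724.11 ÷ 0.025 = 0.00762536078773…
Multiplication/division keeps the fewest significant figures: 0.13804 → 5 s.f., 724.11 → 5 s.f., 0.025 → 2 s.f.; limit is 2.
Rounded to 2 significant figures: 0.0076.

0.0076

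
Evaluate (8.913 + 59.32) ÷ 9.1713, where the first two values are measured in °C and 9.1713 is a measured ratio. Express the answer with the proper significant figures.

8.913 °C + 59.32 °C = 68.233 °C; the sum is limited to 2 decimal places (4 s.f.).
Carrying full precision, 68.233 ÷ 9.1713 = 7.43983949931… °C; 9.1713 has 5 s.f., so the result keeps min(4, 5) = 4 s.f.
Rounded to 4 significant figures: 7.440 °C.

7.440 °C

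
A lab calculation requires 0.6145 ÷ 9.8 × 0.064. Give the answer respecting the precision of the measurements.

4.0 × 10^-3

0.6145 ÷ 9.8 × 0.064 = 0.00401306122449…
Multiplication/division keeps the fewest significant figures: 0.6145 → 4 s.f., 9.8 → 2 s.f., 0.064 → 2 s.f.; limit is 2.
Rounded to 2 significant figures: 4.0 × 10^-3.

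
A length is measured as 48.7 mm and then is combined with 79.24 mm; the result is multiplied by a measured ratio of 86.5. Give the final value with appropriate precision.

1.11 × 10⁴ mm

48.7 mm + 79.24 mm = 127.94 mm; the sum is limited to 1 decimal place (4 s.f.).
Carrying full precision, 127.94 × 86.5 = 11066.81 mm; 86.5 has 3 s.f., so the result keeps min(4, 3) = 3 s.f.
Rounded to 3 significant figures: 1.11 × 10⁴ mm.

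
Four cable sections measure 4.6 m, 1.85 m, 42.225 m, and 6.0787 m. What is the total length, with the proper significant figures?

4.6 m + 1.85 m + 42.225 m + 6.0787 m = 54.7537 m.
Addition/subtraction keeps the fewest decimal places: 4.6 → 1 decimal place, 1.85 → 2 decimal places, 42.225 → 3 decimal places, 6.0787 → 4 decimal places; limit is 1.
Rounded to 1 decimal place: 54.8 m.

54.8 m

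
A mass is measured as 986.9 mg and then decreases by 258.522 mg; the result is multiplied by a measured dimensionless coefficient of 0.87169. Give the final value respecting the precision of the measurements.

986.9 mg − 258.522 mg = 728.378 mg; the difference is limited to 1 decimal place (4 s.f.).
Carrying full precision, 728.378 × 0.87169 = 634.91981882 mg; 0.87169 has 5 s.f., so the result keeps min(4, 5) = 4 s.f.
Rounded to 4 significant figures: 634.9 mg.

634.9 mg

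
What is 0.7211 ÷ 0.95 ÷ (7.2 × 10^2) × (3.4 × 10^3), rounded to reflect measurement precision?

0.7211 ÷ 0.95 ÷ (7.2 × 10^2) × (3.4 × 10^3) = 3.58441520468…
Multiplication/division keeps the fewest significant figures: 0.7211 → 4 s.f., 0.95 → 2 s.f., 7.2 × 10^2 → 2 s.f., 3.4 × 10^3 → 2 s.f.; limit is 2.
Rounded to 2 significant figures: 3.6.

3.6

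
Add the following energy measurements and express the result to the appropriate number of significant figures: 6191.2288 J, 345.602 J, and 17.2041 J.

6554.035 J

6191.2288 J + 345.602 J + 17.2041 J = 6554.0349 J.
Addition/subtraction keeps the fewest decimal places: 6191.2288 → 4 decimal places, 345.602 → 3 decimal places, 17.2041 → 4 decimal places; limit is 3.
Rounded to 3 decimal places: 6554.035 J.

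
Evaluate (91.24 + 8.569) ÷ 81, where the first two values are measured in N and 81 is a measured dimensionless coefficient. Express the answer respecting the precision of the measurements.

1.2 N

91.24 N + 8.569 N = 99.809 N; the sum is limited to 2 decimal places (4 s.f.).
Carrying full precision, 99.809 ÷ 81 = 1.23220987654… N; 81 has 2 s.f., so the result keeps min(4, 2) = 2 s.f.
Rounded to 2 significant figures: 1.2 N.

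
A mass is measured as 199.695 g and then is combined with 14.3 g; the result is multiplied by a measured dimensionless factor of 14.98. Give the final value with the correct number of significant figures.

199.695 g + 14.3 g = 213.995 g; the sum is limited to 1 decimal place (4 s.f.).
Carrying full precision, 213.995 × 14.98 = 3205.6451 g; 14.98 has 4 s.f., so the result keeps min(4, 4) = 4 s.f.
Rounded to 4 significant figures: 3206 g.

3206 g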